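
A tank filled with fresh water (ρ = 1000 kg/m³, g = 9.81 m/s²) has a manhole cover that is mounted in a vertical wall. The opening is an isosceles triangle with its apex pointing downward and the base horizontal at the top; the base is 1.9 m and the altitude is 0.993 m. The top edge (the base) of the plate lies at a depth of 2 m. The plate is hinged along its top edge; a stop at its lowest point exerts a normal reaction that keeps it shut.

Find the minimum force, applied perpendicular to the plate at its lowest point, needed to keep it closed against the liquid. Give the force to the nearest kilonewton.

P ≈ 8 kN

γ = ρg = 1000 × 9.81 = 9810 N/m³ = 9.81 kN/m³.
With the apex down, the centroid sits h/3 = 0.993/3 = 0.331 m below the base (the top edge), so the centroid depth is h_c = 2 + 0.331 = 2.331 m.
A = ½ × 1.9 × 0.993 = 0.94335 m².
Resultant F = γ·h_c·A = 9.81 × 2.331 × 0.94335 = 21.5717 kN.
I_c = b·h³/36 = 1.9 × 0.993³/36 = 0.0516772 m⁴.
Centre of pressure: y_p = y_c + I_c/(y_c·A) = 2.331 + 0.0516772/(2.331 × 0.94335) = 2.331 + 0.0235009 = 2.3545 m along the plane.
The resultant acts 0.331 + 0.0235009 = 0.354501 m (along the plate) below the hinge at the top edge, so the moment about the hinge is M = F × 0.354501 = 21.5717 × 0.354501 = 7.64719 kN·m.
A normal force at the bottom, 0.993 m from the hinge, must supply this moment: P = 7.64719/0.993 = 7.7011 kN.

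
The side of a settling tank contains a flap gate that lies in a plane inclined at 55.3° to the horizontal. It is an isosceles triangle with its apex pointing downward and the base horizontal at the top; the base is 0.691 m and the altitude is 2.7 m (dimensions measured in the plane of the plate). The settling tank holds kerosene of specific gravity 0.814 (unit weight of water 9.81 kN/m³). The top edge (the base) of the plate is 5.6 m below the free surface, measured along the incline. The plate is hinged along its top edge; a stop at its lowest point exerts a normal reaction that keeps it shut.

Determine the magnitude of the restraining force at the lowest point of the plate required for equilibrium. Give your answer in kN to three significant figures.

P ≈ 14.2 kN

γ = 0.814 × 9.81 = 7.98534 kN/m³.
Let θ = 55.3° be the plate's angle to the horizontal; measure y along the incline from where the plane meets the free surface. Vertical depth h = y·sinθ with sinθ = 0.822144.
With the apex down, the centroid sits h/3 = 2.7/3 = 0.9 m below the base (the top edge), so y_c = 5.6 + 0.9 = 6.5 m and h_c = 6.5 × 0.822144 = 5.34394 m.
A = ½ × 0.691 × 2.7 = 0.93285 m².
Resultant F = γ·h_c·A = 7.98534 × 5.34394 × 0.93285 = 39.8077 kN.
I_c = b·h³/36 = 0.691 × 2.7³/36 = 0.377804 m⁴.
Centre of pressure: y_p = y_c + I_c/(y_c·A) = 6.5 + 0.377804/(6.5 × 0.93285) = 6.5 + 0.0623077 = 6.56231 m along the plane.
The resultant acts 0.9 + 0.0623077 = 0.962308 m (along the plate) below the hinge at the top edge, so the moment about the hinge is M = F × 0.962308 = 39.8077 × 0.962308 = 38.3073 kN·m.
A normal force at the bottom, 2.7 m from the hinge, must supply this moment: P = 38.3073/2.7 = 14.1879 kN.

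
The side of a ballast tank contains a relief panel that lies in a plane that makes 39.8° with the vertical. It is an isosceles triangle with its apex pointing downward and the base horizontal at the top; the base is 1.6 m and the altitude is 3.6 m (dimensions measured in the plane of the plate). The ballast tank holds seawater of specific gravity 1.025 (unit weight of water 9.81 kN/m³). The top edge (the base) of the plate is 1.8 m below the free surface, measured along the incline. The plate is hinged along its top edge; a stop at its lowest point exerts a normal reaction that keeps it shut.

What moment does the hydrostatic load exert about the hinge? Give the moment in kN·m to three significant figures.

γ = 1.025 × 9.81 = 10.05525 kN/m³.
The plate makes 39.8° with the vertical, i.e. θ = 90° − 39.8° = 50.2° to the horizontal. Measuring y along the incline from the free-surface line, vertical depth h = y·sinθ with sinθ = 0.768284.
With the apex down, the centroid sits h/3 = 3.6/3 = 1.2 m below the base (the top edge), so y_c = 1.8 + 1.2 = 3 m and h_c = 3 × 0.768284 = 2.30485 m.
A = ½ × 1.6 × 3.6 = 2.88 m².
Resultant F = γ·h_c·A = 10.05525 × 2.30485 × 2.88 = 66.7464 kN.
I_c = b·h³/36 = 1.6 × 3.6³/36 = 2.0736 m⁴.
Centre of pressure: y_p = y_c + I_c/(y_c·A) = 3 + 2.0736/(3 × 2.88) = 3 + 0.24 = 3.24 m along the plane.
The resultant acts 1.2 + 0.24 = 1.44 m (along the plate) below the hinge at the top edge, so the moment about the hinge is M = F × 1.44 = 66.7464 × 1.44 = 96.1148 kN·m.

M ≈ 96.1 kN·m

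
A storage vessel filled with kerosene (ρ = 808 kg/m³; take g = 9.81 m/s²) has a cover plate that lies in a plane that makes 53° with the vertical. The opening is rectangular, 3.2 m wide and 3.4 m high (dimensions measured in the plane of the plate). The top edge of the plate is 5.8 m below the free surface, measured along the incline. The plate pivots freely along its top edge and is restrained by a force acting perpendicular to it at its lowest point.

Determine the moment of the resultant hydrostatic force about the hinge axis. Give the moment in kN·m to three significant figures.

M ≈ 712 kN·m

γ = ρg = 808 × 9.81 / 1000 = 7.92648 kN/m³.
The plate makes 53° with the vertical, i.e. θ = 90° − 53° = 37° to the horizontal. Measuring y along the incline from the free-surface line, vertical depth h = y·sinθ with sinθ = 0.601815.
The centroid lies 3.4/2 = 1.7 m below the top edge, so y_c = 5.8 + 1.7 = 7.5 m and h_c = 7.5 × 0.601815 = 4.51361 m.
A = 3.2 × 3.4 = 10.88 m².
Resultant F = γ·h_c·A = 7.92648 × 4.51361 × 10.88 = 389.254 kN.
I_c = b·h³/12 = 3.2 × 3.4³/12 = 10.4811 m⁴.
Centre of pressure: y_p = y_c + I_c/(y_c·A) = 7.5 + 10.4811/(7.5 × 10.88) = 7.5 + 0.128445 = 7.62845 m along the plane.
The resultant acts 1.7 + 0.128445 = 1.82844 m (along the plate) below the hinge at the top edge, so the moment about the hinge is M = F × 1.82844 = 389.254 × 1.82844 = 711.728 kN·m.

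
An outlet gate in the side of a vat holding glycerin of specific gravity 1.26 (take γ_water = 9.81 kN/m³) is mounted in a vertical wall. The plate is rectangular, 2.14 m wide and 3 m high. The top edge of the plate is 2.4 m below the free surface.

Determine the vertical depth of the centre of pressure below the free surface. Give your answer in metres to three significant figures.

γ = 1.26 × 9.81 = 12.3606 kN/m³.
The centroid lies 3/2 = 1.5 m below the top edge, so the centroid depth is h_c = 2.4 + 1.5 = 3.9 m.
A = 2.14 × 3 = 6.42 m².
Resultant F = γ·h_c·A = 12.3606 × 3.9 × 6.42 = 309.485 kN.
I_c = b·h³/12 = 2.14 × 3³/12 = 4.815 m⁴.
Centre of pressure: y_p = y_c + I_c/(y_c·A) = 3.9 + 4.815/(3.9 × 6.42) = 3.9 + 0.192308 = 4.09231 m along the plane.

h_p = 4.09 m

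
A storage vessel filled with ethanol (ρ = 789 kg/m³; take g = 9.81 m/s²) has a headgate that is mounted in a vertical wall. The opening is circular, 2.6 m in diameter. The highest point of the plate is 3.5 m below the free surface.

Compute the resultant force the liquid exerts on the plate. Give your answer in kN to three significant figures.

F ≈ 197 kN

γ = ρg = 789 × 9.81 / 1000 = 7.74009 kN/m³.
The centroid is at the centre, 1.3 m below the top of the plate, so the centroid depth is h_c = 3.5 + 1.3 = 4.8 m.
A = π(1.3)² = 5.30929 m².
Resultant F = γ·h_c·A = 7.74009 × 4.8 × 5.30929 = 197.253 kN.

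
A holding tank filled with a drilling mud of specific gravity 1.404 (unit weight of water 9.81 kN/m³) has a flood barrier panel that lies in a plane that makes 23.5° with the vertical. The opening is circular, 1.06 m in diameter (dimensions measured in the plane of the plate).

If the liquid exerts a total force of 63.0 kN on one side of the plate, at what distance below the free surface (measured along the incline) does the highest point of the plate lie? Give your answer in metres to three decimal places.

γ = 1.404 × 9.81 = 13.77324 kN/m³.
A = π(0.53)² = 0.882473 m².
From F = γ·h_c·A, the centroid depth is h_c = 63.0/(13.77324 × 0.882473) = 5.18326 m.
The plate makes 23.5° with the vertical, i.e. θ = 90° − 23.5° = 66.5° to the horizontal. Measuring y along the incline from the free-surface line, vertical depth h = y·sinθ with sinθ = 0.917060.
Along the incline, y_c = h_c/sinθ = 5.18326/0.917060 = 5.65204 m.
The centroid is at the centre, 0.53 m below the top of the plate, so the highest point sits at y_top = 5.65204 − 0.53 = 5.12204 m along the incline.

y_top ≈ 5.122 m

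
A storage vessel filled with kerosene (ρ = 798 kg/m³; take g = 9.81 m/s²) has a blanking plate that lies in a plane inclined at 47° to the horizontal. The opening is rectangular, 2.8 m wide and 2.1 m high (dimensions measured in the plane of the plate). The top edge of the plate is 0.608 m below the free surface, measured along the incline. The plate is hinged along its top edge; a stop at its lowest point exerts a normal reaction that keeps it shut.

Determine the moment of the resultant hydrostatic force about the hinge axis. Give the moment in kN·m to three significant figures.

M ≈ 71.0 kN·m

γ = ρg = 798 × 9.81 / 1000 = 7.82838 kN/m³.
Let θ = 47° be the plate's angle to the horizontal; measure y along the incline from where the plane meets the free surface. Vertical depth h = y·sinθ with sinθ = 0.731354.
The centroid lies 2.1/2 = 1.05 m below the top edge, so y_c = 0.608 + 1.05 = 1.658 m and h_c = 1.658 × 0.731354 = 1.21258 m.
A = 2.8 × 2.1 = 5.88 m².
Resultant F = γ·h_c·A = 7.82838 × 1.21258 × 5.88 = 55.8161 kN.
I_c = b·h³/12 = 2.8 × 2.1³/12 = 2.1609 m⁴.
Centre of pressure: y_p = y_c + I_c/(y_c·A) = 1.658 + 2.1609/(1.658 × 5.88) = 1.658 + 0.221653 = 1.87965 m along the plane.
The resultant acts 1.05 + 0.221653 = 1.27165 m (along the plate) below the hinge at the top edge, so the moment about the hinge is M = F × 1.27165 = 55.8161 × 1.27165 = 70.9785 kN·m.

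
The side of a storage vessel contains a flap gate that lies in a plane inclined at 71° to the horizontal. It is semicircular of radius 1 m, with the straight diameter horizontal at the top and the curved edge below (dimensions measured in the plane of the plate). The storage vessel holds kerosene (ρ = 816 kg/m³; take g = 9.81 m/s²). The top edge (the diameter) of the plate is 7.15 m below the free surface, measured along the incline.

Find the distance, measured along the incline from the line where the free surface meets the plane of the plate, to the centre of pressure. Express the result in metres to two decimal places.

γ = ρg = 816 × 9.81 / 1000 = 8.00496 kN/m³.
Let θ = 71° be the plate's angle to the horizontal; measure y along the incline from where the plane meets the free surface. Vertical depth h = y·sinθ with sinθ = 0.945519.
The centroid of a semicircle lies 4r/(3π) = 0.424413 m from the diameter, here below the top edge, so y_c = 7.15 + 0.424413 = 7.57441 m and h_c = 7.57441 × 0.945519 = 7.16175 m.
A = πr²/2 = π × 1²/2 = 1.5708 m².
Resultant F = γ·h_c·A = 8.00496 × 7.16175 × 1.5708 = 90.0532 kN.
I_c = (π/8 − 8/(9π))·r⁴ = 0.109757 × 1⁴ = 0.109757 m⁴.
Centre of pressure: y_p = y_c + I_c/(y_c·A) = 7.57441 + 0.109757/(7.57441 × 1.5708) = 7.57441 + 0.00922492 = 7.58363 m along the plane.

y_p = 7.58 m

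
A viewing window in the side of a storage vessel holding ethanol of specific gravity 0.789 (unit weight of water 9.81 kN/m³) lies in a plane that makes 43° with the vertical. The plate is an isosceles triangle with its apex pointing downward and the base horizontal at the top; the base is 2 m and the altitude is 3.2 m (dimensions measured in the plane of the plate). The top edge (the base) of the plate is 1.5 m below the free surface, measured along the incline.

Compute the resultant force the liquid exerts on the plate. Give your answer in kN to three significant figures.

γ = 0.789 × 9.81 = 7.74009 kN/m³.
The plate makes 43° with the vertical, i.e. θ = 90° − 43° = 47° to the horizontal. Measuring y along the incline from the free-surface line, vertical depth h = y·sinθ with sinθ = 0.731354.
With the apex down, the centroid sits h/3 = 3.2/3 = 1.06667 m below the base (the top edge), so y_c = 1.5 + 1.06667 = 2.56667 m and h_c = 2.56667 × 0.731354 = 1.87714 m.
A = ½ × 2 × 3.2 = 3.2 m².
Resultant F = γ·h_c·A = 7.74009 × 1.87714 × 3.2 = 46.4935 kN.

F ≈ 46.5 kN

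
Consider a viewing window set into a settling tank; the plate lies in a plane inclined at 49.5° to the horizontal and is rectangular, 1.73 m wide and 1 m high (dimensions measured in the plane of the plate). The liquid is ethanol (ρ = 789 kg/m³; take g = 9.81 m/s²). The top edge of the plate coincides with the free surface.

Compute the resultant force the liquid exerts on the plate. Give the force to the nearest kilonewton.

F ≈ 5 kN

γ = ρg = 789 × 9.81 / 1000 = 7.74009 kN/m³.
Let θ = 49.5° be the plate's angle to the horizontal; measure y along the incline from where the plane meets the free surface. Vertical depth h = y·sinθ with sinθ = 0.760406.
The centroid lies 1/2 = 0.5 m below the top edge, so y_c = 0.5 m and h_c = 0.5 × 0.760406 = 0.380203 m.
A = 1.73 × 1 = 1.73 m².
Resultant F = γ·h_c·A = 7.74009 × 0.380203 × 1.73 = 5.09105 kN.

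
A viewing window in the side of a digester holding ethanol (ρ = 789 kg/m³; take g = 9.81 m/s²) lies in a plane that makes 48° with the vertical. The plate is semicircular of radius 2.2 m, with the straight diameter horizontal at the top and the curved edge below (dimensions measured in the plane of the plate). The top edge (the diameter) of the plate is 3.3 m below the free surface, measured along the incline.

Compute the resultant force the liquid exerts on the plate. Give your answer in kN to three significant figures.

γ = ρg = 789 × 9.81 / 1000 = 7.74009 kN/m³.
The plate makes 48° with the vertical, i.e. θ = 90° − 48° = 42° to the horizontal. Measuring y along the incline from the free-surface line, vertical depth h = y·sinθ with sinθ = 0.669131.
The centroid of a semicircle lies 4r/(3π) = 0.933709 m from the diameter, here below the top edge, so y_c = 3.3 + 0.933709 = 4.23371 m and h_c = 4.23371 × 0.669131 = 2.83291 m.
A = πr²/2 = π × 2.2²/2 = 7.60265 m².
Resultant F = γ·h_c·A = 7.74009 × 2.83291 × 7.60265 = 166.703 kN.

F ≈ 167 kN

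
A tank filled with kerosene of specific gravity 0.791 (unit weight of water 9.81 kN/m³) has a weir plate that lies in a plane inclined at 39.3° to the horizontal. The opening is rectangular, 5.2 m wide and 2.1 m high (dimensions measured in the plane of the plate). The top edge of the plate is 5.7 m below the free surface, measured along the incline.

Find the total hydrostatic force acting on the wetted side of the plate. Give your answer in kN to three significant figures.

F ≈ 362 kN

γ = 0.791 × 9.81 = 7.75971 kN/m³.
Let θ = 39.3° be the plate's angle to the horizontal; measure y along the incline from where the plane meets the free surface. Vertical depth h = y·sinθ with sinθ = 0.633381.
The centroid lies 2.1/2 = 1.05 m below the top edge, so y_c = 5.7 + 1.05 = 6.75 m and h_c = 6.75 × 0.633381 = 4.27532 m.
A = 5.2 × 2.1 = 10.92 m².
Resultant F = γ·h_c·A = 7.75971 × 4.27532 × 10.92 = 362.274 kN.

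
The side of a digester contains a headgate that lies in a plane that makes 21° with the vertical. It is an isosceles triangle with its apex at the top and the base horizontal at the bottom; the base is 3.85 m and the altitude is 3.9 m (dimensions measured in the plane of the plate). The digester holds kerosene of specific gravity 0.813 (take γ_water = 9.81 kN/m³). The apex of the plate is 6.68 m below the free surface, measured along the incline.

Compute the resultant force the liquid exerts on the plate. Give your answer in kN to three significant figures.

F ≈ 519 kN

γ = 0.813 × 9.81 = 7.97553 kN/m³.
The plate makes 21° with the vertical, i.e. θ = 90° − 21° = 69° to the horizontal. Measuring y along the incline from the free-surface line, vertical depth h = y·sinθ with sinθ = 0.933580.
With the apex up, the centroid sits 2h/3 = 2 × 3.9/3 = 2.6 m below the apex, so y_c = 6.68 + 2.6 = 9.28 m and h_c = 9.28 × 0.933580 = 8.66362 m.
A = ½ × 3.85 × 3.9 = 7.5075 m².
Resultant F = γ·h_c·A = 7.97553 × 8.66362 × 7.5075 = 518.745 kN.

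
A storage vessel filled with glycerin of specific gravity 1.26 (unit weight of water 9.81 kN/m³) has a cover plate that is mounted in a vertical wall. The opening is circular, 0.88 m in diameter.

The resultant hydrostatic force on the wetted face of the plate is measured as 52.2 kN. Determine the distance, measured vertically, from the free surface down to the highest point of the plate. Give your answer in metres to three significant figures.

γ = 1.26 × 9.81 = 12.3606 kN/m³.
A = π(0.44)² = 0.608212 m².
From F = γ·h_c·A, the centroid depth is h_c = 52.2/(12.3606 × 0.608212) = 6.94346 m.
The centroid is at the centre, 0.44 m below the top of the plate, so the highest point sits at h_top = 6.94346 − 0.44 = 6.50346 m below the surface.

d_top ≈ 6.50 m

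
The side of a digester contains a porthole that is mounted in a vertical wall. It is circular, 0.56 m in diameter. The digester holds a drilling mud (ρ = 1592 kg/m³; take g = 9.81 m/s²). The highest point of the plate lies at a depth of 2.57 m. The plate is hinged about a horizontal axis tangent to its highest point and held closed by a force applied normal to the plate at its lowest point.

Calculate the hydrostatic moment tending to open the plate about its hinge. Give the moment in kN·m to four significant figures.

γ = ρg = 1592 × 9.81 / 1000 = 15.61752 kN/m³.
The centroid is at the centre, 0.28 m below the top of the plate, so the centroid depth is h_c = 2.57 + 0.28 = 2.85 m.
A = π(0.28)² = 0.246301 m².
Resultant F = γ·h_c·A = 15.61752 × 2.85 × 0.246301 = 10.9628 kN.
I_c = πr⁴/4 = π × 0.28⁴/4 = 0.0048275 m⁴.
Centre of pressure: y_p = y_c + I_c/(y_c·A) = 2.85 + 0.0048275/(2.85 × 0.246301) = 2.85 + 0.00687719 = 2.85688 m along the plane.
The resultant acts 0.28 + 0.00687719 = 0.286877 m (along the plate) below the hinge at the top edge, so the moment about the hinge is M = F × 0.286877 = 10.9628 × 0.286877 = 3.14498 kN·m.

M ≈ 3.145 kN·m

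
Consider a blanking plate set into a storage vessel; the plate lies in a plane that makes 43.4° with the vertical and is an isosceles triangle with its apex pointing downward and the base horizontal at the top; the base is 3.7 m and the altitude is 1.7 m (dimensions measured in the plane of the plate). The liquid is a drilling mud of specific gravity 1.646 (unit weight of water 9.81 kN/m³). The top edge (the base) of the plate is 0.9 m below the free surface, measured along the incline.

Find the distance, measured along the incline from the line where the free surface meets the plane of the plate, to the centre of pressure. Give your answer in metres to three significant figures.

γ = 1.646 × 9.81 = 16.14726 kN/m³.
The plate makes 43.4° with the vertical, i.e. θ = 90° − 43.4° = 46.6° to the horizontal. Measuring y along the incline from the free-surface line, vertical depth h = y·sinθ with sinθ = 0.726575.
With the apex down, the centroid sits h/3 = 1.7/3 = 0.566667 m below the base (the top edge), so y_c = 0.9 + 0.566667 = 1.46667 m and h_c = 1.46667 × 0.726575 = 1.06565 m.
A = ½ × 3.7 × 1.7 = 3.145 m².
Resultant F = γ·h_c·A = 16.14726 × 1.06565 × 3.145 = 54.117 kN.
I_c = b·h³/36 = 3.7 × 1.7³/36 = 0.504947 m⁴.
Centre of pressure: y_p = y_c + I_c/(y_c·A) = 1.46667 + 0.504947/(1.46667 × 3.145) = 1.46667 + 0.109469 = 1.57614 m along the plane.

y_p = 1.58 m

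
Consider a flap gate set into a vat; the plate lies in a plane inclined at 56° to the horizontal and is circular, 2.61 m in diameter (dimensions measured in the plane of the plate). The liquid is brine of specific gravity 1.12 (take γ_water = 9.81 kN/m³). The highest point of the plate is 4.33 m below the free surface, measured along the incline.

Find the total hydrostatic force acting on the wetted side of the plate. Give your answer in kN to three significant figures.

F ≈ 275 kN

γ = 1.12 × 9.81 = 10.9872 kN/m³.
Let θ = 56° be the plate's angle to the horizontal; measure y along the incline from where the plane meets the free surface. Vertical depth h = y·sinθ with sinθ = 0.829038.
The centroid is at the centre, 1.305 m below the top of the plate, so y_c = 4.33 + 1.305 = 5.635 m and h_c = 5.635 × 0.829038 = 4.67163 m.
A = π(1.305)² = 5.35021 m².
Resultant F = γ·h_c·A = 10.9872 × 4.67163 × 5.35021 = 274.616 kN.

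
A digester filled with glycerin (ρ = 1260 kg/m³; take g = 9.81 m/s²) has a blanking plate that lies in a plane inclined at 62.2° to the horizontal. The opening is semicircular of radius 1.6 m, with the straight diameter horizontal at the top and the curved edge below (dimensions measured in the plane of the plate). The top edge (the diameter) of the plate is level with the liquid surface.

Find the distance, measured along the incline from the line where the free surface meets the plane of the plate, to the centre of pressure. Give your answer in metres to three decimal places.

y_p = 0.942 m

γ = ρg = 1260 × 9.81 / 1000 = 12.3606 kN/m³.
Let θ = 62.2° be the plate's angle to the horizontal; measure y along the incline from where the plane meets the free surface. Vertical depth h = y·sinθ with sinθ = 0.884581.
The centroid of a semicircle lies 4r/(3π) = 0.679061 m from the diameter, here below the top edge, so y_c = 0.679061 m and h_c = 0.679061 × 0.884581 = 0.600684 m.
A = πr²/2 = π × 1.6²/2 = 4.02124 m².
Resultant F = γ·h_c·A = 12.3606 × 0.600684 × 4.02124 = 29.857 kN.
I_c = (π/8 − 8/(9π))·r⁴ = 0.109757 × 1.6⁴ = 0.719303 m⁴.
Centre of pressure: y_p = y_c + I_c/(y_c·A) = 0.679061 + 0.719303/(0.679061 × 4.02124) = 0.679061 + 0.263417 = 0.942478 m along the plane.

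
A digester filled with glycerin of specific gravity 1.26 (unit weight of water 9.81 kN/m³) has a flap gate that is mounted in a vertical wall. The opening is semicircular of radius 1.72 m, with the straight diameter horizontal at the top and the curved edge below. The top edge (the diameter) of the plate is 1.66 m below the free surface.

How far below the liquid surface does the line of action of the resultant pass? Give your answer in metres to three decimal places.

γ = 1.26 × 9.81 = 12.3606 kN/m³.
The centroid of a semicircle lies 4r/(3π) = 0.729991 m from the diameter, here below the top edge, so the centroid depth is h_c = 1.66 + 0.729991 = 2.38999 m.
A = πr²/2 = π × 1.72²/2 = 4.64704 m².
Resultant F = γ·h_c·A = 12.3606 × 2.38999 × 4.64704 = 137.282 kN.
I_c = (π/8 − 8/(9π))·r⁴ = 0.109757 × 1.72⁴ = 0.960608 m⁴.
Centre of pressure: y_p = y_c + I_c/(y_c·A) = 2.38999 + 0.960608/(2.38999 × 4.64704) = 2.38999 + 0.0864916 = 2.47648 m along the plane.

h_p = 2.476 m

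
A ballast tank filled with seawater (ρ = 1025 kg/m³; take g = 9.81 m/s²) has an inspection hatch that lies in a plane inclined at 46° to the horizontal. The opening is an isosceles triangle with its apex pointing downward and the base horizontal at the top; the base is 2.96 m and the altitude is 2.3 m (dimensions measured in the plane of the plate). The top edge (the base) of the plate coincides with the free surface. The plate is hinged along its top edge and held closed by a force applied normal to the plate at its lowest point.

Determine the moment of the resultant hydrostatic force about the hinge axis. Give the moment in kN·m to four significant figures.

M ≈ 21.71 kN·m

γ = ρg = 1025 × 9.81 / 1000 = 10.05525 kN/m³.
Let θ = 46° be the plate's angle to the horizontal; measure y along the incline from where the plane meets the free surface. Vertical depth h = y·sinθ with sinθ = 0.719340.
With the apex down, the centroid sits h/3 = 2.3/3 = 0.766667 m below the base (the top edge), so y_c = 0.766667 m and h_c = 0.766667 × 0.719340 = 0.551494 m.
A = ½ × 2.96 × 2.3 = 3.404 m².
Resultant F = γ·h_c·A = 10.05525 × 0.551494 × 3.404 = 18.8766 kN.
I_c = b·h³/36 = 2.96 × 2.3³/36 = 1.0004 m⁴.
Centre of pressure: y_p = y_c + I_c/(y_c·A) = 0.766667 + 1.0004/(0.766667 × 3.404) = 0.766667 + 0.383334 = 1.15 m along the plane.
The resultant acts 0.766667 + 0.383334 = 1.15 m (along the plate) below the hinge at the top edge, so the moment about the hinge is M = F × 1.15 = 18.8766 × 1.15 = 21.7081 kN·m.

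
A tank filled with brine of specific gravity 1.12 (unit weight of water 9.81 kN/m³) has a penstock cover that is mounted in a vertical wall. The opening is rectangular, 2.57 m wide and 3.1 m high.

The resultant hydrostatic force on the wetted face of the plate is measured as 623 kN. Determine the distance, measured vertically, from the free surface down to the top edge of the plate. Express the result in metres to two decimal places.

γ = 1.12 × 9.81 = 10.9872 kN/m³.
A = 2.57 × 3.1 = 7.967 m².
From F = γ·h_c·A, the centroid depth is h_c = 623/(10.9872 × 7.967) = 7.11715 m.
The centroid lies 3.1/2 = 1.55 m below the top edge, so the top edge sits at h_top = 7.11715 − 1.55 = 5.56715 m below the surface.

d_top ≈ 5.57 m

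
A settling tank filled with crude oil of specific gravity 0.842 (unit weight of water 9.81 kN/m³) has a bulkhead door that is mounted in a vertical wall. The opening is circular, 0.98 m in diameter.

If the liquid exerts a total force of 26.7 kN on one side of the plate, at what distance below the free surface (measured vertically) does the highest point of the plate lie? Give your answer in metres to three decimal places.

d_top ≈ 3.795 m

γ = 0.842 × 9.81 = 8.26002 kN/m³.
A = π(0.49)² = 0.754296 m².
From F = γ·h_c·A, the centroid depth is h_c = 26.7/(8.26002 × 0.754296) = 4.28537 m.
The centroid is at the centre, 0.49 m below the top of the plate, so the highest point sits at h_top = 4.28537 − 0.49 = 3.79537 m below the surface.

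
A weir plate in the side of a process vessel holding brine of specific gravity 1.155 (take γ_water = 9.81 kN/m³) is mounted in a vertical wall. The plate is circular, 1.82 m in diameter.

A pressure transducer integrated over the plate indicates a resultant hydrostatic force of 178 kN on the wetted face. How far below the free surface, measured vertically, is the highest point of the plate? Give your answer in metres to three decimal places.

d_top ≈ 5.129 m

γ = 1.155 × 9.81 = 11.33055 kN/m³.
A = π(0.91)² = 2.60155 m².
From F = γ·h_c·A, the centroid depth is h_c = 178/(11.33055 × 2.60155) = 6.03861 m.
The centroid is at the centre, 0.91 m below the top of the plate, so the highest point sits at h_top = 6.03861 − 0.91 = 5.12861 m below the surface.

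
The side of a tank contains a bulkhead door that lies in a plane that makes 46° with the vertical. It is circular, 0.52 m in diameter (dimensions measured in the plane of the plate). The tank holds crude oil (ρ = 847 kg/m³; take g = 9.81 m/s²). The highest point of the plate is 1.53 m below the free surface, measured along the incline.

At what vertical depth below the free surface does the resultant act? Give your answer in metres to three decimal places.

h_p = 1.250 m

γ = ρg = 847 × 9.81 / 1000 = 8.30907 kN/m³.
The plate makes 46° with the vertical, i.e. θ = 90° − 46° = 44° to the horizontal. Measuring y along the incline from the free-surface line, vertical depth h = y·sinθ with sinθ = 0.694658.
The centroid is at the centre, 0.26 m below the top of the plate, so y_c = 1.53 + 0.26 = 1.79 m and h_c = 1.79 × 0.694658 = 1.24344 m.
A = π(0.26)² = 0.212372 m².
Resultant F = γ·h_c·A = 8.30907 × 1.24344 × 0.212372 = 2.19419 kN.
I_c = πr⁴/4 = π × 0.26⁴/4 = 0.00358908 m⁴.
Centre of pressure: y_p = y_c + I_c/(y_c·A) = 1.79 + 0.00358908/(1.79 × 0.212372) = 1.79 + 0.00944132 = 1.79944 m along the plane.
Vertically, h_p = y_p·sinθ = 1.79944 × 0.694658 = 1.25 m.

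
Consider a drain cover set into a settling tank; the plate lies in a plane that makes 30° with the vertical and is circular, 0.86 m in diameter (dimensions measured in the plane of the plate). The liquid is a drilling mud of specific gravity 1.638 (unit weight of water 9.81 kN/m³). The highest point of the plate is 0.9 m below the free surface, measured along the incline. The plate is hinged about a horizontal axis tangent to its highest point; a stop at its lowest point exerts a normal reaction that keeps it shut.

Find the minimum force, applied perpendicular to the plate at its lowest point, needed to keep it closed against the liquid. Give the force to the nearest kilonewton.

P ≈ 6 kN

γ = 1.638 × 9.81 = 16.06878 kN/m³.
The plate makes 30° with the vertical, i.e. θ = 90° − 30° = 60° to the horizontal. Measuring y along the incline from the free-surface line, vertical depth h = y·sinθ with sinθ = 0.866025.
The centroid is at the centre, 0.43 m below the top of the plate, so y_c = 0.9 + 0.43 = 1.33 m and h_c = 1.33 × 0.866025 = 1.15181 m.
A = π(0.43)² = 0.58088 m².
Resultant F = γ·h_c·A = 16.06878 × 1.15181 × 0.58088 = 10.751 kN.
I_c = πr⁴/4 = π × 0.43⁴/4 = 0.0268512 m⁴.
Centre of pressure: y_p = y_c + I_c/(y_c·A) = 1.33 + 0.0268512/(1.33 × 0.58088) = 1.33 + 0.0347557 = 1.36476 m along the plane.
The resultant acts 0.43 + 0.0347557 = 0.464756 m (along the plate) below the hinge at the top edge, so the moment about the hinge is M = F × 0.464756 = 10.751 × 0.464756 = 4.99659 kN·m.
A normal force at the bottom, 0.86 m from the hinge, must supply this moment: P = 4.99659/0.86 = 5.80999 kN.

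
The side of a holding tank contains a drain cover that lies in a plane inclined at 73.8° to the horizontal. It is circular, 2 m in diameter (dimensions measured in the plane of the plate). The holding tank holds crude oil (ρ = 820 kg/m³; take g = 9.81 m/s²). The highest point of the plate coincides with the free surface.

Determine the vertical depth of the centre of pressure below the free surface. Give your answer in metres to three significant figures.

γ = ρg = 820 × 9.81 / 1000 = 8.0442 kN/m³.
Let θ = 73.8° be the plate's angle to the horizontal; measure y along the incline from where the plane meets the free surface. Vertical depth h = y·sinθ with sinθ = 0.960294.
The centroid is at the centre, 1 m below the top of the plate, so y_c = 1 m and h_c = 1 × 0.960294 = 0.960294 m.
A = π(1)² = 3.14159 m².
Resultant F = γ·h_c·A = 8.0442 × 0.960294 × 3.14159 = 24.2681 kN.
I_c = πr⁴/4 = π × 1⁴/4 = 0.785398 m⁴.
Centre of pressure: y_p = y_c + I_c/(y_c·A) = 1 + 0.785398/(1 × 3.14159) = 1 + 0.25 = 1.25 m along the plane.
Vertically, h_p = y_p·sinθ = 1.25 × 0.960294 = 1.20037 m.

h_p = 1.20 m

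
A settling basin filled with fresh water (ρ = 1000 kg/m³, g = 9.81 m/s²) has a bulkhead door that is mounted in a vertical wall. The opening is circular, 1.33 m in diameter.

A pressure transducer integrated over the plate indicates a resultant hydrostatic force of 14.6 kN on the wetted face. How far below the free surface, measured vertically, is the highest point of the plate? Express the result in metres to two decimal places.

γ = ρg = 1000 × 9.81 = 9810 N/m³ = 9.81 kN/m³.
A = π(0.665)² = 1.38929 m².
From F = γ·h_c·A, the centroid depth is h_c = 14.6/(9.81 × 1.38929) = 1.07125 m.
The centroid is at the centre, 0.665 m below the top of the plate, so the highest point sits at h_top = 1.07125 − 0.665 = 0.40625 m below the surface.

d_top ≈ 0.41 m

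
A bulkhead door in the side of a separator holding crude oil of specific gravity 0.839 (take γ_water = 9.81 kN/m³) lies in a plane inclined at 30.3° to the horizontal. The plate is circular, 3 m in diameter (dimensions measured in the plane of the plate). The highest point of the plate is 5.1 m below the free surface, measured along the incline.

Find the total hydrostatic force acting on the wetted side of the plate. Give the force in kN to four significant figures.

γ = 0.839 × 9.81 = 8.23059 kN/m³.
Let θ = 30.3° be the plate's angle to the horizontal; measure y along the incline from where the plane meets the free surface. Vertical depth h = y·sinθ with sinθ = 0.504528.
The centroid is at the centre, 1.5 m below the top of the plate, so y_c = 5.1 + 1.5 = 6.6 m and h_c = 6.6 × 0.504528 = 3.32988 m.
A = π(1.5)² = 7.06858 m².
Resultant F = γ·h_c·A = 8.23059 × 3.32988 × 7.06858 = 193.728 kN.

F ≈ 193.7 kN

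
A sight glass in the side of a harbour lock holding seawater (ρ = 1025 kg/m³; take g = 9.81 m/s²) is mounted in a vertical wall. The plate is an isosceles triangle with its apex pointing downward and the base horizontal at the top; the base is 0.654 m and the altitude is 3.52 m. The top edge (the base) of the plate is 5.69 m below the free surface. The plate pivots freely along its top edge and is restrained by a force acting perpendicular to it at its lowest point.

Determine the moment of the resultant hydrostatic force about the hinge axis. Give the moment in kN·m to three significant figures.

M ≈ 101 kN·m

γ = ρg = 1025 × 9.81 / 1000 = 10.05525 kN/m³.
With the apex down, the centroid sits h/3 = 3.52/3 = 1.17333 m below the base (the top edge), so the centroid depth is h_c = 5.69 + 1.17333 = 6.86333 m.
A = ½ × 0.654 × 3.52 = 1.15104 m².
Resultant F = γ·h_c·A = 10.05525 × 6.86333 × 1.15104 = 79.4361 kN.
I_c = b·h³/36 = 0.654 × 3.52³/36 = 0.792325 m⁴.
Centre of pressure: y_p = y_c + I_c/(y_c·A) = 6.86333 + 0.792325/(6.86333 × 1.15104) = 6.86333 + 0.100295 = 6.96363 m along the plane.
The resultant acts 1.17333 + 0.100295 = 1.27363 m (along the plate) below the hinge at the top edge, so the moment about the hinge is M = F × 1.27363 = 79.4361 × 1.27363 = 101.172 kN·m.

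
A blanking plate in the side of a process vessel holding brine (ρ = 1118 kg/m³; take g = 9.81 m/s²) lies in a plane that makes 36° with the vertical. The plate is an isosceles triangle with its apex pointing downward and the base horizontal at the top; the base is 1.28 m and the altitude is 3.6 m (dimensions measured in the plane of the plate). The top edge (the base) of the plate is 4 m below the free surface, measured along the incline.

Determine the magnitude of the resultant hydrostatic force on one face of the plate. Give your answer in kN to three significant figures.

F ≈ 106 kN

γ = ρg = 1118 × 9.81 / 1000 = 10.96758 kN/m³.
The plate makes 36° with the vertical, i.e. θ = 90° − 36° = 54° to the horizontal. Measuring y along the incline from the free-surface line, vertical depth h = y·sinθ with sinθ = 0.809017.
With the apex down, the centroid sits h/3 = 3.6/3 = 1.2 m below the base (the top edge), so y_c = 4 + 1.2 = 5.2 m and h_c = 5.2 × 0.809017 = 4.20689 m.
A = ½ × 1.28 × 3.6 = 2.304 m².
Resultant F = γ·h_c·A = 10.96758 × 4.20689 × 2.304 = 106.305 kN.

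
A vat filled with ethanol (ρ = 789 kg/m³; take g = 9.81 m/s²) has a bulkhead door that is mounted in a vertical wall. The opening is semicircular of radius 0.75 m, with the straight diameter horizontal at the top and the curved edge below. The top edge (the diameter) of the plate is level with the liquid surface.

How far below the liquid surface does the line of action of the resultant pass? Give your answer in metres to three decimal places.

γ = ρg = 789 × 9.81 / 1000 = 7.74009 kN/m³.
The centroid of a semicircle lies 4r/(3π) = 0.31831 m from the diameter, here below the top edge, so the centroid depth is h_c = 0.31831 m.
A = πr²/2 = π × 0.75²/2 = 0.883573 m².
Resultant F = γ·h_c·A = 7.74009 × 0.31831 × 0.883573 = 2.1769 kN.
I_c = (π/8 − 8/(9π))·r⁴ = 0.109757 × 0.75⁴ = 0.0347278 m⁴.
Centre of pressure: y_p = y_c + I_c/(y_c·A) = 0.31831 + 0.0347278/(0.31831 × 0.883573) = 0.31831 + 0.123477 = 0.441787 m along the plane.

h_p = 0.442 m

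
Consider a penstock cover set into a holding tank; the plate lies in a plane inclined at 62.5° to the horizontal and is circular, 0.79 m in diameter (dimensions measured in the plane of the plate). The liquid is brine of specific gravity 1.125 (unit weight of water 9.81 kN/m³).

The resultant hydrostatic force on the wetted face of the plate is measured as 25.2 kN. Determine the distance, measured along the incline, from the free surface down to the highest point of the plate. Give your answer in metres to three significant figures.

y_top ≈ 4.86 m

γ = 1.125 × 9.81 = 11.03625 kN/m³.
A = π(0.395)² = 0.490167 m².
From F = γ·h_c·A, the centroid depth is h_c = 25.2/(11.03625 × 0.490167) = 4.65838 m.
Let θ = 62.5° be the plate's angle to the horizontal; measure y along the incline from where the plane meets the free surface. Vertical depth h = y·sinθ with sinθ = 0.887011.
Along the incline, y_c = h_c/sinθ = 4.65838/0.887011 = 5.25177 m.
The centroid is at the centre, 0.395 m below the top of the plate, so the highest point sits at y_top = 5.25177 − 0.395 = 4.85677 m along the incline.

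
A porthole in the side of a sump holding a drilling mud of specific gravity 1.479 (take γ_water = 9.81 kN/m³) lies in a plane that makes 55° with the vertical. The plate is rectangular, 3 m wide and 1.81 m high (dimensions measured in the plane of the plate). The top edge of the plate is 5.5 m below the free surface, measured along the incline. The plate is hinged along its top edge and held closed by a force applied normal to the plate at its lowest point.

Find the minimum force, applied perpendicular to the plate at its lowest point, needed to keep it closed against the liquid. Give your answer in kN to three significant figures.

P ≈ 152 kN

γ = 1.479 × 9.81 = 14.50899 kN/m³.
The plate makes 55° with the vertical, i.e. θ = 90° − 55° = 35° to the horizontal. Measuring y along the incline from the free-surface line, vertical depth h = y·sinθ with sinθ = 0.573576.
The centroid lies 1.81/2 = 0.905 m below the top edge, so y_c = 5.5 + 0.905 = 6.405 m and h_c = 6.405 × 0.573576 = 3.67375 m.
A = 3 × 1.81 = 5.43 m².
Resultant F = γ·h_c·A = 14.50899 × 3.67375 × 5.43 = 289.432 kN.
I_c = b·h³/12 = 3 × 1.81³/12 = 1.48244 m⁴.
Centre of pressure: y_p = y_c + I_c/(y_c·A) = 6.405 + 1.48244/(6.405 × 5.43) = 6.405 + 0.0426244 = 6.44762 m along the plane.
The resultant acts 0.905 + 0.0426244 = 0.947624 m (along the plate) below the hinge at the top edge, so the moment about the hinge is M = F × 0.947624 = 289.432 × 0.947624 = 274.273 kN·m.
A normal force at the bottom, 1.81 m from the hinge, must supply this moment: P = 274.273/1.81 = 151.532 kN.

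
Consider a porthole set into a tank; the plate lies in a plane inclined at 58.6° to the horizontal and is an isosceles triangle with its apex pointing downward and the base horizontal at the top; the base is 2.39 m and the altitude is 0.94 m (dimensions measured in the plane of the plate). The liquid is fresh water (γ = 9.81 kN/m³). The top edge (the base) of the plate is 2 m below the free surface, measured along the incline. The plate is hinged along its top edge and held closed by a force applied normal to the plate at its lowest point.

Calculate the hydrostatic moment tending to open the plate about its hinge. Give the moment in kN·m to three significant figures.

γ = 9.81 kN/m³.
Let θ = 58.6° be the plate's angle to the horizontal; measure y along the incline from where the plane meets the free surface. Vertical depth h = y·sinθ with sinθ = 0.853551.
With the apex down, the centroid sits h/3 = 0.94/3 = 0.313333 m below the base (the top edge), so y_c = 2 + 0.313333 = 2.31333 m and h_c = 2.31333 × 0.853551 = 1.97455 m.
A = ½ × 2.39 × 0.94 = 1.1233 m².
Resultant F = γ·h_c·A = 9.81 × 1.97455 × 1.1233 = 21.7587 kN.
I_c = b·h³/36 = 2.39 × 0.94³/36 = 0.0551415 m⁴.
Centre of pressure: y_p = y_c + I_c/(y_c·A) = 2.31333 + 0.0551415/(2.31333 × 1.1233) = 2.31333 + 0.02122 = 2.33455 m along the plane.
The resultant acts 0.313333 + 0.02122 = 0.334553 m (along the plate) below the hinge at the top edge, so the moment about the hinge is M = F × 0.334553 = 21.7587 × 0.334553 = 7.27944 kN·m.

M ≈ 7.28 kN·m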